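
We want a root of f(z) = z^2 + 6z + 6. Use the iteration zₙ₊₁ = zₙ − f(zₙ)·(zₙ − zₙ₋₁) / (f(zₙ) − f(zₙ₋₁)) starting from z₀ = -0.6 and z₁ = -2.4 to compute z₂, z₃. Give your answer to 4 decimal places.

f(-0.6) = 2.760000, f(-2.4) = -2.640000
z₂ = -2.400000 − (-2.640000)·(-2.400000 − (-0.600000)) / (-2.640000 − 2.760000) = -2.400000 − (4.752000)/(-5.400000) = -1.520000
f(-1.520000) = -0.809600
z₃ = -1.520000 − (-0.809600)·(-1.520000 − (-2.400000)) / (-0.809600 − (-2.640000)) = -1.520000 − (-0.712448)/(1.830400) = -1.130769

-1.5200, -1.1308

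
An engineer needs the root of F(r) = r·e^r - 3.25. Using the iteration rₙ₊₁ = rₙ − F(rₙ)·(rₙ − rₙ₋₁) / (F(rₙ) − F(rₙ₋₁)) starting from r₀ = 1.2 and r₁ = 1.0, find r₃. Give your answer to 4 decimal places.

F(1.2) = 0.734140, F(1.0) = -0.531718
r₂ = 1.000000 − (-0.531718)·(1.000000 − 1.200000) / (-0.531718 − 0.734140) = 1.000000 − (0.106344)/(-1.265858) = 1.084009
F(1.084009) = -0.045118
r₃ = 1.084009 − (-0.045118)·(1.084009 − 1.000000) / (-0.045118 − (-0.531718)) = 1.084009 − (-0.003790)/(0.486601) = 1.091798

1.0918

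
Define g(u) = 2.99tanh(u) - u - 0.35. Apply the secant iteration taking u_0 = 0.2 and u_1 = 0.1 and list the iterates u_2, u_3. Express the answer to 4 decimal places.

g(0.2) = 0.040152, g(0.1) = -0.151993
u_2 = 0.100000 − (-0.151993)·(0.100000 − 0.200000) / (-0.151993 − 0.040152) = 0.100000 − (0.015199)/(-0.192145) = 0.179103
g(0.179103) = 0.000762
u_3 = 0.179103 − 0.000762·(0.179103 − 0.100000) / (0.000762 − (-0.151993)) = 0.179103 − (0.000060)/(0.152754) = 0.178709

0.1791, 0.1787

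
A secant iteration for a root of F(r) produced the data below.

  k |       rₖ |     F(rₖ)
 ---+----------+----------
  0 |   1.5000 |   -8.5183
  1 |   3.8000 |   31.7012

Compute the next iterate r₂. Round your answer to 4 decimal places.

r₂ = 3.8000 − 31.7012·(3.8000 − 1.5000) / (31.7012 − (-8.5183))
   = 3.8000 − (72.912760)/(40.219500) = 1.987129

1.9871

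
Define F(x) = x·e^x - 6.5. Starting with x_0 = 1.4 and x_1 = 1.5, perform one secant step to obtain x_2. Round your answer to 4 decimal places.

1.4787

F(1.4) = -0.822720, F(1.5) = 0.222534
x_2 = 1.500000 − 0.222534·(1.500000 − 1.400000) / (0.222534 − (-0.822720)) = 1.500000 − (0.022253)/(1.045254) = 1.478710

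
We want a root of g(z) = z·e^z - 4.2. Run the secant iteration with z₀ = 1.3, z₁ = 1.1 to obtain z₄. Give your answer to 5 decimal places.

g(1.3) = 0.5700857, g(1.1) = -0.8954174
z₂ = 1.1000000 − (-0.8954174)·(1.1000000 − 1.3000000) / (-0.8954174 − 0.5700857) = 1.1000000 − (0.1790835)/(-1.4655030) = 1.2221993
g(1.2221993) = -0.0510667
z₃ = 1.2221993 − (-0.0510667)·(1.2221993 − 1.1000000) / (-0.0510667 − (-0.8954174)) = 1.2221993 − (-0.0062403)/(0.8443507) = 1.2295900
g(1.2295900) = 0.0049851
z₄ = 1.2295900 − 0.0049851·(1.2295900 − 1.2221993) / (0.0049851 − (-0.0510667)) = 1.2295900 − (0.0000368)/(0.0560517) = 1.2289327

1.22893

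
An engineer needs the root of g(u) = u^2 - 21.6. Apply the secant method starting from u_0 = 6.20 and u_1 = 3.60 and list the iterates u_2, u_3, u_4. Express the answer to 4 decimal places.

g(6.20) = 16.840000, g(3.60) = -8.640000
u_2 = 3.600000 − (-8.640000)·(3.600000 − 6.200000) / (-8.640000 − 16.840000) = 3.600000 − (22.464000)/(-25.480000) = 4.481633
g(4.481633) = -1.514969
u_3 = 4.481633 − (-1.514969)·(4.481633 − 3.600000) / (-1.514969 − (-8.640000)) = 4.481633 − (-1.335646)/(7.125031) = 4.669091
g(4.669091) = 0.200410
u_4 = 4.669091 − 0.200410·(4.669091 − 4.481633) / (0.200410 − (-1.514969)) = 4.669091 − (0.037568)/(1.715379) = 4.647190

4.4816, 4.6691, 4.6472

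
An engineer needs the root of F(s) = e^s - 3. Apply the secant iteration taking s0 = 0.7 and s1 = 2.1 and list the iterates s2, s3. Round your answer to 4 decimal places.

0.9244, 1.0243

F(0.7) = -0.986247, F(2.1) = 5.166170
s2 = 2.100000 − 5.166170·(2.100000 − 0.700000) / (5.166170 − (-0.986247)) = 2.100000 − (7.232638)/(6.152417) = 0.924423
F(0.924423) = -0.479586
s3 = 0.924423 − (-0.479586)·(0.924423 − 2.100000) / (-0.479586 − 5.166170) = 0.924423 − (0.563790)/(-5.645755) = 1.024284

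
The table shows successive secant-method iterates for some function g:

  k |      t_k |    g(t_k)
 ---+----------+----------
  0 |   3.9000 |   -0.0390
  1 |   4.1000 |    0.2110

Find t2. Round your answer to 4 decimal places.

t2 = 4.1000 − 0.2110·(4.1000 − 3.9000) / (0.2110 − (-0.0390))
   = 4.1000 − (0.042200)/(0.250000) = 3.931200

3.9312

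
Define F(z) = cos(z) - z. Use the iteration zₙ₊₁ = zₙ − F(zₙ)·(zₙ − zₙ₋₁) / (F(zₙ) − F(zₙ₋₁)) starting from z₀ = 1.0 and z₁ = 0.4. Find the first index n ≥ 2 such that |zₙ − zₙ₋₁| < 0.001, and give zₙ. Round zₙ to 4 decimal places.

F(1.0) = -0.459698, F(0.4) = 0.521061
z₂ = 0.400000 − 0.521061·(-0.600000)/(0.980759) = 0.718770;  |Δ| = 0.318770
F(0.718770) = 0.033846
z₃ = 0.718770 − 0.033846·(0.318770)/(-0.487215) = 0.740915;  |Δ| = 0.022144
F(0.740915) = -0.003063
z₄ = 0.740915 − (-0.003063)·(0.022144)/(-0.036909) = 0.739077;  |Δ| = 0.001838
F(0.739077) = 0.000014
z₅ = 0.739077 − 0.000014·(-0.001838)/(0.003077) = 0.739085;  |Δ| = 0.000008
|z₅ − z₄| = 0.000008 < 0.001

n = 5, zₙ = 0.7391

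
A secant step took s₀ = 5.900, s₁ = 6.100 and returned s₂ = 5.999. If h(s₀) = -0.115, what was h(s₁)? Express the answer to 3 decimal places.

0.117

The secant line through (5.900, -0.115) and (6.100, h(s₁)) crosses zero at s₂ = 5.999.
So (5.900, -0.115), (6.100, h(s₁)), (5.999, 0) are collinear:
h(s₁) = -0.115 · (6.100 − 5.999) / (5.900 − 5.999) = -0.115 · (0.10100)/(-0.09900) = 0.11732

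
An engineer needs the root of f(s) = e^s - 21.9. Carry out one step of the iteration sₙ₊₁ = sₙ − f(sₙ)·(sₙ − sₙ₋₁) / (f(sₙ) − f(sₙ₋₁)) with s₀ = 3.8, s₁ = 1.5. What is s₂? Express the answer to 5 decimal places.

2.49609

f(3.8) = 22.8011845, f(1.5) = -17.4183109
s₂ = 1.5000000 − (-17.4183109)·(1.5000000 − 3.8000000) / (-17.4183109 − 22.8011845) = 1.5000000 − (40.0621151)/(-40.2194954) = 2.4960870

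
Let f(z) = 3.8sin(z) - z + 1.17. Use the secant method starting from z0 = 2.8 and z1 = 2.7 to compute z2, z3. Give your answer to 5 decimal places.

f(2.8) = -0.3570450, f(2.7) = 0.0940435
z2 = 2.7000000 − 0.0940435·(2.7000000 − 2.8000000) / (0.0940435 − (-0.3570450)) = 2.7000000 − (-0.0094044)/(0.4510886) = 2.7208481
f(2.7208481) = 0.0012245
z3 = 2.7208481 − 0.0012245·(2.7208481 − 2.7000000) / (0.0012245 − 0.0940435) = 2.7208481 − (0.0000255)/(-0.0928191) = 2.7211232

2.72085, 2.72112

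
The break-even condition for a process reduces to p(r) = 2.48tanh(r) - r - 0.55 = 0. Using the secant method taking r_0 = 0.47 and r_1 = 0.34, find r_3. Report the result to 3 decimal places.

p(0.47) = 0.06673, p(0.34) = -0.07786
r_2 = 0.34000 − (-0.07786)·(0.34000 − 0.47000) / (-0.07786 − 0.06673) = 0.34000 − (0.01012)/(-0.14459) = 0.41000
p(0.41000) = 0.00341
r_3 = 0.41000 − 0.00341·(0.41000 − 0.34000) / (0.00341 − (-0.07786)) = 0.41000 − (0.00024)/(0.08127) = 0.40706

0.407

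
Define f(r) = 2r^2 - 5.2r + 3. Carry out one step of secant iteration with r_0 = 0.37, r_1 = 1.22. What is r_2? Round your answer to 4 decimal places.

f(0.37) = 1.349800, f(1.22) = -0.367200
r_2 = 1.220000 − (-0.367200)·(1.220000 − 0.370000) / (-0.367200 − 1.349800) = 1.220000 − (-0.312120)/(-1.717000) = 1.038218

1.0382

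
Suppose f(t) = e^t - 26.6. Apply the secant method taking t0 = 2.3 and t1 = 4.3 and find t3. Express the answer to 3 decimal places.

f(2.3) = -16.62582, f(4.3) = 47.09979
t2 = 4.30000 − 47.09979·(4.30000 − 2.30000) / (47.09979 − (-16.62582)) = 4.30000 − (94.19959)/(63.72561) = 2.82179
f(2.82179) = -9.79303
t3 = 2.82179 − (-9.79303)·(2.82179 − 4.30000) / (-9.79303 − 47.09979) = 2.82179 − (14.47611)/(-56.89282) = 3.07624

3.076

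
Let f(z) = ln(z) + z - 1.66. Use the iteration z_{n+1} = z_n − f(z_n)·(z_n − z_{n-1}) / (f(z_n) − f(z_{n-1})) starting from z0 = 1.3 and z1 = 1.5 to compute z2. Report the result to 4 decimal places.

f(1.3) = -0.097636, f(1.5) = 0.245465
z2 = 1.500000 − 0.245465·(1.500000 − 1.300000) / (0.245465 − (-0.097636)) = 1.500000 − (0.049093)/(0.343101) = 1.356914

1.3569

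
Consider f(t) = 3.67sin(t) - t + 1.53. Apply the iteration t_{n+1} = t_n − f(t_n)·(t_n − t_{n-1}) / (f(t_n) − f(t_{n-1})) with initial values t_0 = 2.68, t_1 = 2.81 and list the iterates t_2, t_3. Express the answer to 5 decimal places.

f(2.68) = 0.4845249, f(2.81) = -0.0852339
t_2 = 2.8100000 − (-0.0852339)·(2.8100000 − 2.6800000) / (-0.0852339 − 0.4845249) = 2.8100000 − (-0.0110804)/(-0.5697589) = 2.7905525
f(2.7905525) = 0.0014679
t_3 = 2.7905525 − 0.0014679·(2.7905525 − 2.8100000) / (0.0014679 − (-0.0852339)) = 2.7905525 − (-0.0000285)/(0.0867018) = 2.7908817

2.79055, 2.79088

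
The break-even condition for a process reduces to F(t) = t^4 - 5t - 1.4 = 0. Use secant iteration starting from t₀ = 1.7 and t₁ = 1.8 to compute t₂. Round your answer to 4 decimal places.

1.7941

F(1.7) = -1.547900, F(1.8) = 0.097600
t₂ = 1.800000 − 0.097600·(1.800000 − 1.700000) / (0.097600 − (-1.547900)) = 1.800000 − (0.009760)/(1.645500) = 1.794069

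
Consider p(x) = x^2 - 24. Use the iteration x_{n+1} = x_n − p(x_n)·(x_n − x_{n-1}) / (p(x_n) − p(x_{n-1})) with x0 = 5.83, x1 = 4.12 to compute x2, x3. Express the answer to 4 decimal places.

p(5.83) = 9.988900, p(4.12) = -7.025600
x2 = 4.120000 − (-7.025600)·(4.120000 − 5.830000) / (-7.025600 − 9.988900) = 4.120000 − (12.013776)/(-17.014500) = 4.826090
p(4.826090) = -0.708851
x3 = 4.826090 − (-0.708851)·(4.826090 − 4.120000) / (-0.708851 − (-7.025600)) = 4.826090 − (-0.500513)/(6.316749) = 4.905326

4.8261, 4.9053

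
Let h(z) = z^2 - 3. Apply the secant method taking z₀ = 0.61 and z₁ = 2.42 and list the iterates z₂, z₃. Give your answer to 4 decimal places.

1.4773, 1.6871

h(0.61) = -2.627900, h(2.42) = 2.856400
z₂ = 2.420000 − 2.856400·(2.420000 − 0.610000) / (2.856400 − (-2.627900)) = 2.420000 − (5.170084)/(5.484300) = 1.477294
h(1.477294) = -0.817603
z₃ = 1.477294 − (-0.817603)·(1.477294 − 2.420000) / (-0.817603 − 2.856400) = 1.477294 − (0.770760)/(-3.674003) = 1.687081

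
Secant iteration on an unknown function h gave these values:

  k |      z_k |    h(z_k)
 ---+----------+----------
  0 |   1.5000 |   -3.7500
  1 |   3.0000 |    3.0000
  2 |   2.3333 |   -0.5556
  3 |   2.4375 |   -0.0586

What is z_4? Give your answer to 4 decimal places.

2.4498

z_4 = 2.4375 − (-0.0586)·(2.4375 − 2.3333) / (-0.0586 − (-0.5556))
   = 2.4375 − (-0.006106)/(0.497000) = 2.449786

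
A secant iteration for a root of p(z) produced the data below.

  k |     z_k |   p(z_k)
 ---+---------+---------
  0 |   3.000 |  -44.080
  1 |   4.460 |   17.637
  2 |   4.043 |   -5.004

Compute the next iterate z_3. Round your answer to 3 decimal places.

4.135

z_3 = 4.043 − (-5.004)·(4.043 − 4.460) / (-5.004 − 17.637)
   = 4.043 − (2.08667)/(-22.64100) = 4.13516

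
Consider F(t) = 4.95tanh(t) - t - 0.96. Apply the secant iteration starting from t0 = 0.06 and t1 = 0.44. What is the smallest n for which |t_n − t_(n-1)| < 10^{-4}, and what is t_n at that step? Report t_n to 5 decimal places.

F(0.06) = -0.7233559, F(0.44) = 0.6475400
t2 = 0.4400000 − 0.6475400·(0.3800000)/(1.3708959) = 0.2605077;  |Δ| = 0.1794923
F(0.2605077) = 0.0406056
t3 = 0.2605077 − 0.0406056·(-0.1794923)/(-0.6069344) = 0.2484992;  |Δ| = 0.0120085
F(0.2484992) = -0.0031377
t4 = 0.2484992 − (-0.0031377)·(-0.0120085)/(-0.0437434) = 0.2493606;  |Δ| = 0.0008614
F(0.2493606) = 0.0000110
t5 = 0.2493606 − 0.0000110·(0.0008614)/(0.0031488) = 0.2493576;  |Δ| = 0.0000030
|t5 − t4| = 0.0000030 < 10^{-4}

n = 5, t_n = 0.24936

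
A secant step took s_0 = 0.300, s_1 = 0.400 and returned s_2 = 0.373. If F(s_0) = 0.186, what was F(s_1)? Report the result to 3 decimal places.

The secant line through (0.300, 0.186) and (0.400, F(s_1)) crosses zero at s_2 = 0.373.
So (0.300, 0.186), (0.400, F(s_1)), (0.373, 0) are collinear:
F(s_1) = 0.186 · (0.400 − 0.373) / (0.300 − 0.373) = 0.186 · (0.02700)/(-0.07300) = -0.06879

-0.069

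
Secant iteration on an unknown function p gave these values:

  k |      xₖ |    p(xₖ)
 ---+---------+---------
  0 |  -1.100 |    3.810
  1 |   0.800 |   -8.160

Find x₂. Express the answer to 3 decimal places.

x₂ = 0.800 − (-8.160)·(0.800 − (-1.100)) / (-8.160 − 3.810)
   = 0.800 − (-15.50400)/(-11.97000) = -0.49524

-0.495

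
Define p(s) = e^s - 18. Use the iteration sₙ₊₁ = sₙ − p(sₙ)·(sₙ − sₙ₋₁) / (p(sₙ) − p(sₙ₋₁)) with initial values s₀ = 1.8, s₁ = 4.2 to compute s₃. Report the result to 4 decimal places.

2.5534

p(1.8) = -11.950353, p(4.2) = 48.686331
s₂ = 4.200000 − 48.686331·(4.200000 − 1.800000) / (48.686331 − (-11.950353)) = 4.200000 − (116.847194)/(60.636684) = 2.272995
p(2.272995) = -8.291566
s₃ = 2.272995 − (-8.291566)·(2.272995 − 4.200000) / (-8.291566 − 48.686331) = 2.272995 − (15.977890)/(-56.977897) = 2.553418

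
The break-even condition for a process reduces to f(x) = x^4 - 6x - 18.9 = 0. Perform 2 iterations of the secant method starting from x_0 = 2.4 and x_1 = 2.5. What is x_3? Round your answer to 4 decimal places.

2.4025

f(2.4) = -0.122400, f(2.5) = 5.162500
x_2 = 2.500000 − 5.162500·(2.500000 − 2.400000) / (5.162500 − (-0.122400)) = 2.500000 − (0.516250)/(5.284900) = 2.402316
f(2.402316) = -0.008043
x_3 = 2.402316 − (-0.008043)·(2.402316 − 2.500000) / (-0.008043 − 5.162500) = 2.402316 − (0.000786)/(-5.170543) = 2.402468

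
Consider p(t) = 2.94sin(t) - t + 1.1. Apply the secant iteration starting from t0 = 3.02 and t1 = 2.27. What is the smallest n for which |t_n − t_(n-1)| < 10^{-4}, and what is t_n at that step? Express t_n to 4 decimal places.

p(3.02) = -1.563398, p(2.27) = 1.080144
t2 = 2.270000 − 1.080144·(-0.750000)/(2.643541) = 2.576448;  |Δ| = 0.306448
p(2.576448) = 0.098034
t3 = 2.576448 − 0.098034·(0.306448)/(-0.982109) = 2.607037;  |Δ| = 0.030590
p(2.607037) = -0.009230
t4 = 2.607037 − (-0.009230)·(0.030590)/(-0.107264) = 2.604405;  |Δ| = 0.002632
p(2.604405) = 0.000056
t5 = 2.604405 − 0.000056·(-0.002632)/(0.009286) = 2.604421;  |Δ| = 0.000016
|t5 − t4| = 0.000016 < 10^{-4}

n = 5, t_n = 2.6044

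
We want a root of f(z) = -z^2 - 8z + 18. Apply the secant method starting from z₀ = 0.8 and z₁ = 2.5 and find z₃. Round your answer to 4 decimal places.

1.8276

f(0.8) = 10.960000, f(2.5) = -8.250000
z₂ = 2.500000 − (-8.250000)·(2.500000 − 0.800000) / (-8.250000 − 10.960000) = 2.500000 − (-14.025000)/(-19.210000) = 1.769912
f(1.769912) = 0.708121
z₃ = 1.769912 − 0.708121·(1.769912 − 2.500000) / (0.708121 − (-8.250000)) = 1.769912 − (-0.516991)/(8.958121) = 1.827624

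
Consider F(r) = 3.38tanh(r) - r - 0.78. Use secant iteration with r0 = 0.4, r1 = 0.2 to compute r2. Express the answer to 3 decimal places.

0.350

F(0.4) = 0.10423, F(0.2) = -0.31287
r2 = 0.20000 − (-0.31287)·(0.20000 − 0.40000) / (-0.31287 − 0.10423) = 0.20000 − (0.06257)/(-0.41710) = 0.35002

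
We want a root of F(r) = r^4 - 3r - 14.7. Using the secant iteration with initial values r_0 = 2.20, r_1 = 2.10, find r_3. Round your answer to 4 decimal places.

F(2.20) = 2.125600, F(2.10) = -1.551900
r_2 = 2.100000 − (-1.551900)·(2.100000 − 2.200000) / (-1.551900 − 2.125600) = 2.100000 − (0.155190)/(-3.677500) = 2.142200
F(2.142200) = -0.067493
r_3 = 2.142200 − (-0.067493)·(2.142200 − 2.100000) / (-0.067493 − (-1.551900)) = 2.142200 − (-0.002848)/(1.484407) = 2.144119

2.1441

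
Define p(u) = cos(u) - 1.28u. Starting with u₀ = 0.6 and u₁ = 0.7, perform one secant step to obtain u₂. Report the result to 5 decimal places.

0.63042

p(0.6) = 0.0573356, p(0.7) = -0.1311578
u₂ = 0.7000000 − (-0.1311578)·(0.7000000 − 0.6000000) / (-0.1311578 − 0.0573356) = 0.7000000 − (-0.0131158)/(-0.1884934) = 0.6304178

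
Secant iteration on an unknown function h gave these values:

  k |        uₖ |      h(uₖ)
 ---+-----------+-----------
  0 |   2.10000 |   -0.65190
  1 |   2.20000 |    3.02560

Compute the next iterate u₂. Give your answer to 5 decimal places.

u₂ = 2.20000 − 3.02560·(2.20000 − 2.10000) / (3.02560 − (-0.65190))
   = 2.20000 − (0.3025600)/(3.6775000) = 2.1177267

2.11773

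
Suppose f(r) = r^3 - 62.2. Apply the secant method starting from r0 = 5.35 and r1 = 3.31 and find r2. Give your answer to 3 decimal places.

3.763

f(5.35) = 90.93037, f(3.31) = -25.93531
r2 = 3.31000 − (-25.93531)·(3.31000 − 5.35000) / (-25.93531 − 90.93037) = 3.31000 − (52.90803)/(-116.86568) = 3.76273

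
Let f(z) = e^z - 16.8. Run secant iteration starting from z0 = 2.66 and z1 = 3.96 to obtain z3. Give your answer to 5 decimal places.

2.78582

f(2.66) = -2.5037109, f(3.96) = 35.6573259
z2 = 3.9600000 − 35.6573259·(3.9600000 − 2.6600000) / (35.6573259 − (-2.5037109)) = 3.9600000 − (46.3545237)/(38.1610369) = 2.7452918
f(2.7452918) = -1.2308434
z3 = 2.7452918 − (-1.2308434)·(2.7452918 − 3.9600000) / (-1.2308434 − 35.6573259) = 2.7452918 − (1.4951155)/(-36.8881693) = 2.7858228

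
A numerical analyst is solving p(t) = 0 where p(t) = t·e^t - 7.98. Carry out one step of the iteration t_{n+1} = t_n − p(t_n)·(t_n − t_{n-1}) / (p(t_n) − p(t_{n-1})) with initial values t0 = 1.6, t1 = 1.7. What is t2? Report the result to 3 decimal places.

p(1.6) = -0.05515, p(1.7) = 1.32571
t2 = 1.70000 − 1.32571·(1.70000 − 1.60000) / (1.32571 − (-0.05515)) = 1.70000 − (0.13257)/(1.38086) = 1.60399

1.604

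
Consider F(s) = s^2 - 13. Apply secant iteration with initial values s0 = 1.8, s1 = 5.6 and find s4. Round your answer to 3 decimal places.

3.614

F(1.8) = -9.76000, F(5.6) = 18.36000
s2 = 5.60000 − 18.36000·(5.60000 − 1.80000) / (18.36000 − (-9.76000)) = 5.60000 − (69.76800)/(28.12000) = 3.11892
F(3.11892) = -3.27234
s3 = 3.11892 − (-3.27234)·(3.11892 − 5.60000) / (-3.27234 − 18.36000) = 3.11892 − (8.11895)/(-21.63234) = 3.49423
F(3.49423) = -0.79033
s4 = 3.49423 − (-0.79033)·(3.49423 − 3.11892) / (-0.79033 − (-3.27234)) = 3.49423 − (-0.29662)/(2.48202) = 3.61374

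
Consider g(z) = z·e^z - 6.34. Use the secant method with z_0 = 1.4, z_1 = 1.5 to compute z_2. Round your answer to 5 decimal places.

g(1.4) = -0.6627200, g(1.5) = 0.3825336
z_2 = 1.5000000 − 0.3825336·(1.5000000 − 1.4000000) / (0.3825336 − (-0.6627200)) = 1.5000000 − (0.0382534)/(1.0452537) = 1.4634028

1.46340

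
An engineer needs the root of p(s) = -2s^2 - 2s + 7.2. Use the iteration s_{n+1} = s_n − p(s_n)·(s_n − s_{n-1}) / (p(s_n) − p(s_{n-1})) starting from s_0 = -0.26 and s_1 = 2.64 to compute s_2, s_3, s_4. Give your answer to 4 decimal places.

p(-0.26) = 7.584800, p(2.64) = -12.019200
s_2 = 2.640000 − (-12.019200)·(2.640000 − (-0.260000)) / (-12.019200 − 7.584800) = 2.640000 − (-34.855680)/(-19.604000) = 0.862012
p(0.862012) = 3.989848
s_3 = 0.862012 − 3.989848·(0.862012 − 2.640000) / (3.989848 − (-12.019200)) = 0.862012 − (-7.093902)/(16.009048) = 1.305130
p(1.305130) = 1.183011
s_4 = 1.305130 − 1.183011·(1.305130 − 0.862012) / (1.183011 − 3.989848) = 1.305130 − (0.524214)/(-2.806837) = 1.491893

0.8620, 1.3051, 1.4919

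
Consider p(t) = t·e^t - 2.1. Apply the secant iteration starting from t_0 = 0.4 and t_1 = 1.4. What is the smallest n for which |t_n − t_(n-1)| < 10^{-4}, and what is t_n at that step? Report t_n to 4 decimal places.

n = 7, t_n = 0.8752

p(0.4) = -1.503270, p(1.4) = 3.577280
t_2 = 1.400000 − 3.577280·(1.000000)/(5.080550) = 0.695887;  |Δ| = 0.704113
p(0.695887) = -0.704407
t_3 = 0.695887 − (-0.704407)·(-0.704113)/(-4.281687) = 0.811725;  |Δ| = 0.115838
p(0.811725) = -0.272166
t_4 = 0.811725 − (-0.272166)·(0.115838)/(0.432241) = 0.884664;  |Δ| = 0.072939
p(0.884664) = 0.042807
t_5 = 0.884664 − 0.042807·(0.072939)/(0.314973) = 0.874751;  |Δ| = 0.009913
p(0.874751) = -0.002103
t_6 = 0.874751 − (-0.002103)·(-0.009913)/(-0.044910) = 0.875215;  |Δ| = 0.000464
p(0.875215) = -0.000015
t_7 = 0.875215 − (-0.000015)·(0.000464)/(0.002088) = 0.875219;  |Δ| = 0.000003
|t_7 − t_6| = 0.000003 < 10^{-4}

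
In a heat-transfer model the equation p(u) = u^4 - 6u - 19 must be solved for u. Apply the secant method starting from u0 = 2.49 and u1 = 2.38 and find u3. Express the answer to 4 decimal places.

p(2.49) = 4.501240, p(2.38) = -1.194573
u2 = 2.380000 − (-1.194573)·(2.380000 − 2.490000) / (-1.194573 − 4.501240) = 2.380000 − (0.131403)/(-5.695813) = 2.403070
p(2.403070) = -0.070730
u3 = 2.403070 − (-0.070730)·(2.403070 − 2.380000) / (-0.070730 − (-1.194573)) = 2.403070 − (-0.001632)/(1.123843) = 2.404522

2.4045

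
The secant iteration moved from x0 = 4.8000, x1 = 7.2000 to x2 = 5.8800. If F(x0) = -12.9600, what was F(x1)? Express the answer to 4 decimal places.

The secant line through (4.8000, -12.9600) and (7.2000, F(x1)) crosses zero at x2 = 5.8800.
So (4.8000, -12.9600), (7.2000, F(x1)), (5.8800, 0) are collinear:
F(x1) = -12.9600 · (7.2000 − 5.8800) / (4.8000 − 5.8800) = -12.9600 · (1.320000)/(-1.080000) = 15.840000

15.8400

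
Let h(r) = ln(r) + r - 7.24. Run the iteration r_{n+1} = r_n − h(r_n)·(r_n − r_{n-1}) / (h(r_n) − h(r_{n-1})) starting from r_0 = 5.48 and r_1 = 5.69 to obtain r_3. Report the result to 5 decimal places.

5.52984

h(5.48) = -0.0588949, h(5.69) = 0.1887102
r_2 = 5.6900000 − 0.1887102·(5.6900000 − 5.4800000) / (0.1887102 − (-0.0588949)) = 5.6900000 − (0.0396292)/(0.2476051) = 5.5299502
h(5.5299502) = 0.0001290
r_3 = 5.5299502 − 0.0001290·(5.5299502 − 5.6900000) / (0.0001290 − 0.1887102) = 5.5299502 − (-0.0000206)/(-0.1885812) = 5.5298407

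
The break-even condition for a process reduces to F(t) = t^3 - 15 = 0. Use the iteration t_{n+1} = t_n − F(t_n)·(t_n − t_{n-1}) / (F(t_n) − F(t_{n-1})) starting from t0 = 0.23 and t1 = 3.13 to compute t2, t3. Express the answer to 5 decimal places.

F(0.23) = -14.9878330, F(3.13) = 15.6642970
t2 = 3.1300000 − 15.6642970·(3.1300000 − 0.2300000) / (15.6642970 − (-14.9878330)) = 3.1300000 − (45.4264613)/(30.6521300) = 1.6479998
F(1.6479998) = -10.5241914
t3 = 1.6479998 − (-10.5241914)·(1.6479998 − 3.1300000) / (-10.5241914 − 15.6642970) = 1.6479998 − (15.5968533)/(-26.1884884) = 2.2435613

1.64800, 2.24356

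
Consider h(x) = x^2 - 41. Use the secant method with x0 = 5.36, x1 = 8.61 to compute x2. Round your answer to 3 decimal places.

h(5.36) = -12.27040, h(8.61) = 33.13210
x2 = 8.61000 − 33.13210·(8.61000 − 5.36000) / (33.13210 − (-12.27040)) = 8.61000 − (107.67932)/(45.40250) = 6.23834

6.238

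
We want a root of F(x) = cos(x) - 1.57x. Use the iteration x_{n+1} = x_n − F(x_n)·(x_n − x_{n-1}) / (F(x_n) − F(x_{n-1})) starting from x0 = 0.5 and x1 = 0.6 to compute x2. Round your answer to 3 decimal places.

0.544

F(0.5) = 0.09258, F(0.6) = -0.11666
x2 = 0.60000 − (-0.11666)·(0.60000 − 0.50000) / (-0.11666 − 0.09258) = 0.60000 − (-0.01167)/(-0.20925) = 0.54425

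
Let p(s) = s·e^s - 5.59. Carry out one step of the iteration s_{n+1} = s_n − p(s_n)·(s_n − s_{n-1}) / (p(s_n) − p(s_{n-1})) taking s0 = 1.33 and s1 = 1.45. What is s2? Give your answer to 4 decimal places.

p(1.33) = -0.561212, p(1.45) = 0.591516
s2 = 1.450000 − 0.591516·(1.450000 − 1.330000) / (0.591516 − (-0.561212)) = 1.450000 − (0.070982)/(1.152728) = 1.388423

1.3884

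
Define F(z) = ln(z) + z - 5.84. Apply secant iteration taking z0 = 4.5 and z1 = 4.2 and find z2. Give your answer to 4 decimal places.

4.3666

F(4.5) = 0.164077, F(4.2) = -0.204915
z2 = 4.200000 − (-0.204915)·(4.200000 − 4.500000) / (-0.204915 − 0.164077) = 4.200000 − (0.061475)/(-0.368993) = 4.366601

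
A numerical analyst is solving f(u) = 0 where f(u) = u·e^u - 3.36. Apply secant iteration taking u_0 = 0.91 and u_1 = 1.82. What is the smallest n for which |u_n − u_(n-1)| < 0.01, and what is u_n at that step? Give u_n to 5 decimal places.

n = 5, u_n = 1.10866

f(0.91) = -1.0992665, f(1.82) = 7.8727824
u_2 = 1.8200000 − 7.8727824·(0.9100000)/(8.9720489) = 1.0214943;  |Δ| = 0.7985057
f(1.0214943) = -0.5229610
u_3 = 1.0214943 − (-0.5229610)·(-0.7985057)/(-8.3957434) = 1.0712323;  |Δ| = 0.0497380
f(1.0712323) = -0.2331004
u_4 = 1.0712323 − (-0.2331004)·(0.0497380)/(0.2898606) = 1.1112306;  |Δ| = 0.0399983
f(1.1112306) = 0.0160241
u_5 = 1.1112306 − 0.0160241·(0.0399983)/(0.2491245) = 1.1086579;  |Δ| = 0.0025728
|u_5 − u_4| = 0.0025728 < 0.01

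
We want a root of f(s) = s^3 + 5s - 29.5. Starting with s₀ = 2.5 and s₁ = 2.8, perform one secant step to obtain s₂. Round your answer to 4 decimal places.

2.5527

f(2.5) = -1.375000, f(2.8) = 6.452000
s₂ = 2.800000 − 6.452000·(2.800000 − 2.500000) / (6.452000 − (-1.375000)) = 2.800000 − (1.935600)/(7.827000) = 2.552702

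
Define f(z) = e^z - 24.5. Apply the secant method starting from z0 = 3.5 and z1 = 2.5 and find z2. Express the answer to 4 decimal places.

3.0884

f(3.5) = 8.615452, f(2.5) = -12.317506
z2 = 2.500000 − (-12.317506)·(2.500000 − 3.500000) / (-12.317506 − 8.615452) = 2.500000 − (12.317506)/(-20.932958) = 3.088426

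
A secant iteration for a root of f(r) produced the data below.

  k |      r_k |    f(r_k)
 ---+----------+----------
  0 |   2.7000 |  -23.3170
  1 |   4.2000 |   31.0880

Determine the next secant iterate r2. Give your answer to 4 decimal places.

3.3429

r2 = 4.2000 − 31.0880·(4.2000 − 2.7000) / (31.0880 − (-23.3170))
   = 4.2000 − (46.632000)/(54.405000) = 3.342873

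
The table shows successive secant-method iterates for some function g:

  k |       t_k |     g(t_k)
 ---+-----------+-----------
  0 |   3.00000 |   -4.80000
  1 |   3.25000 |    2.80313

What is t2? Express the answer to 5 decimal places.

t2 = 3.25000 − 2.80313·(3.25000 − 3.00000) / (2.80313 − (-4.80000))
   = 3.25000 − (0.7007825)/(7.6031300) = 3.1578297

3.15783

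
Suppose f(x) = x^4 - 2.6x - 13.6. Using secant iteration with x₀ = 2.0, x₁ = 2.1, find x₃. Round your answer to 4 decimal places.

f(2.0) = -2.800000, f(2.1) = 0.388100
x₂ = 2.100000 − 0.388100·(2.100000 − 2.000000) / (0.388100 − (-2.800000)) = 2.100000 − (0.038810)/(3.188100) = 2.087827
f(2.087827) = -0.027294
x₃ = 2.087827 − (-0.027294)·(2.087827 − 2.100000) / (-0.027294 − 0.388100) = 2.087827 − (0.000332)/(-0.415394) = 2.088626

2.0886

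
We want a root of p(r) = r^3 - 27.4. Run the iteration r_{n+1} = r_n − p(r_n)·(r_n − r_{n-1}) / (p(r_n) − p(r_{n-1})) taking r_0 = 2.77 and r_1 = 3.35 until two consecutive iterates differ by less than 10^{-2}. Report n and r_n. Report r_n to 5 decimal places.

p(2.77) = -6.1460670, p(3.35) = 10.1953750
r_2 = 3.3500000 − 10.1953750·(0.5800000)/(16.3414420) = 2.9881398;  |Δ| = 0.3618602
p(2.9881398) = -0.7189611
r_3 = 2.9881398 − (-0.7189611)·(-0.3618602)/(-10.9143361) = 3.0119767;  |Δ| = 0.0238369
p(3.0119767) = -0.0753377
r_4 = 3.0119767 − (-0.0753377)·(0.0238369)/(0.6436234) = 3.0147668;  |Δ| = 0.0027902
|r_4 − r_3| = 0.0027902 < 10^{-2}

n = 4, r_n = 3.01477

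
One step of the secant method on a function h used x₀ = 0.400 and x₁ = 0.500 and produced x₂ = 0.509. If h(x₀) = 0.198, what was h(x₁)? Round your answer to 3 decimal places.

0.016

The secant line through (0.400, 0.198) and (0.500, h(x₁)) crosses zero at x₂ = 0.509.
So (0.400, 0.198), (0.500, h(x₁)), (0.509, 0) are collinear:
h(x₁) = 0.198 · (0.500 − 0.509) / (0.400 − 0.509) = 0.198 · (-0.00900)/(-0.10900) = 0.01635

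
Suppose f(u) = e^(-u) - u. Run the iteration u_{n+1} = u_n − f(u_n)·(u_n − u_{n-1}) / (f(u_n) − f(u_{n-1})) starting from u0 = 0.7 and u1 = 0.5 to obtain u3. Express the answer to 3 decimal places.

0.567

f(0.7) = -0.20341, f(0.5) = 0.10653
u2 = 0.50000 − 0.10653·(0.50000 − 0.70000) / (0.10653 − (-0.20341)) = 0.50000 − (-0.02131)/(0.30995) = 0.56874
f(0.56874) = -0.00250
u3 = 0.56874 − (-0.00250)·(0.56874 − 0.50000) / (-0.00250 − 0.10653) = 0.56874 − (-0.00017)/(-0.10903) = 0.56716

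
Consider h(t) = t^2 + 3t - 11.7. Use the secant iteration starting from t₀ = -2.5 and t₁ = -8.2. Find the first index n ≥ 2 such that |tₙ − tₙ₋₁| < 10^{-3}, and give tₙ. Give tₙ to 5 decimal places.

h(-2.5) = -12.9500000, h(-8.2) = 30.9400000
t₂ = -8.2000000 − 30.9400000·(-5.7000000)/(43.8900000) = -4.1818182;  |Δ| = 4.0181818
h(-4.1818182) = -6.7578512
t₃ = -4.1818182 − (-6.7578512)·(4.0181818)/(-37.6978512) = -4.9021318;  |Δ| = 0.7203136
h(-4.9021318) = -2.3754993
t₄ = -4.9021318 − (-2.3754993)·(-0.7203136)/(4.3823519) = -5.2925852;  |Δ| = 0.3904535
h(-5.2925852) = 0.4337028
t₅ = -5.2925852 − 0.4337028·(-0.3904535)/(2.8092022) = -5.2323045;  |Δ| = 0.0602807
h(-5.2323045) = -0.0199031
t₆ = -5.2323045 − (-0.0199031)·(0.0602807)/(-0.4536059) = -5.2349495;  |Δ| = 0.0026450
h(-5.2349495) = -0.0001524
t₇ = -5.2349495 − (-0.0001524)·(-0.0026450)/(0.0197506) = -5.2349699;  |Δ| = 0.0000204
|t₇ − t₆| = 0.0000204 < 10^{-3}

n = 7, tₙ = -5.23497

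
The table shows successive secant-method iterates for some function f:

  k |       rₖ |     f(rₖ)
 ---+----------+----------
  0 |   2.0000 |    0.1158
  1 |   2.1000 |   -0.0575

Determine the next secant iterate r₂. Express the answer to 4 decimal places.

2.0668

r₂ = 2.1000 − (-0.0575)·(2.1000 − 2.0000) / (-0.0575 − 0.1158)
   = 2.1000 − (-0.005750)/(-0.173300) = 2.066821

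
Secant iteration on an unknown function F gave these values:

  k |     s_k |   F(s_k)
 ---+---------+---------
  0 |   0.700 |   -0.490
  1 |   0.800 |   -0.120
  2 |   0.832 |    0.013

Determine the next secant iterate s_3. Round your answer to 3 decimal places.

s_3 = 0.832 − 0.013·(0.832 − 0.800) / (0.013 − (-0.120))
   = 0.832 − (0.00042)/(0.13300) = 0.82887

0.829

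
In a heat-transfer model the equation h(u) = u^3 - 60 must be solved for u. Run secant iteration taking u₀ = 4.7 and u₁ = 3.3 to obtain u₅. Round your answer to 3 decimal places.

3.915

h(4.7) = 43.82300, h(3.3) = -24.06300
u₂ = 3.30000 − (-24.06300)·(3.30000 − 4.70000) / (-24.06300 − 43.82300) = 3.30000 − (33.68820)/(-67.88600) = 3.79625
h(3.79625) = -5.29043
u₃ = 3.79625 − (-5.29043)·(3.79625 − 3.30000) / (-5.29043 − (-24.06300)) = 3.79625 − (-2.62536)/(18.77257) = 3.93610
h(3.93610) = 0.98142
u₄ = 3.93610 − 0.98142·(3.93610 − 3.79625) / (0.98142 − (-5.29043)) = 3.93610 − (0.13725)/(6.27186) = 3.91421
h(3.91421) = -0.03007
u₅ = 3.91421 − (-0.03007)·(3.91421 − 3.93610) / (-0.03007 − 0.98142) = 3.91421 − (0.00066)/(-1.01149) = 3.91486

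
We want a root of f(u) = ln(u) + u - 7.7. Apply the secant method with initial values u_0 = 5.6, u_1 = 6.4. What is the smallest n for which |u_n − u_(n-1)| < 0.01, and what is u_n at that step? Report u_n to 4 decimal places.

f(5.6) = -0.377233, f(6.4) = 0.556298
u_2 = 6.400000 − 0.556298·(0.800000)/(0.933531) = 5.923274;  |Δ| = 0.476726
f(5.923274) = 0.002164
u_3 = 5.923274 − 0.002164·(-0.476726)/(-0.554134) = 5.921413;  |Δ| = 0.001861
|u_3 − u_2| = 0.001861 < 0.01

n = 3, u_n = 5.9214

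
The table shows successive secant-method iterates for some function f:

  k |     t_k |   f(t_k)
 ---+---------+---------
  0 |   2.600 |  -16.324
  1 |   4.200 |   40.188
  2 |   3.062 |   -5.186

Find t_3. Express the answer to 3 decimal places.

3.192

t_3 = 3.062 − (-5.186)·(3.062 − 4.200) / (-5.186 − 40.188)
   = 3.062 − (5.90167)/(-45.37400) = 3.19207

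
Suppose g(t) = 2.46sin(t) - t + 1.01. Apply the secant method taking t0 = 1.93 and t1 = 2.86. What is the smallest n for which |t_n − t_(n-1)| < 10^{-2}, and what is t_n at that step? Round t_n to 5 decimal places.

g(1.93) = 1.3829955, g(2.86) = -1.1664006
t2 = 2.8600000 − (-1.1664006)·(0.9300000)/(-2.5493962) = 2.4345061;  |Δ| = 0.4254939
g(2.4345061) = 0.1735630
t3 = 2.4345061 − 0.1735630·(-0.4254939)/(1.3399636) = 2.4896195;  |Δ| = 0.0551134
g(2.4896195) = 0.0130003
t4 = 2.4896195 − 0.0130003·(0.0551134)/(-0.1605627) = 2.4940819;  |Δ| = 0.0044624
|t4 − t3| = 0.0044624 < 10^{-2}

n = 4, t_n = 2.49408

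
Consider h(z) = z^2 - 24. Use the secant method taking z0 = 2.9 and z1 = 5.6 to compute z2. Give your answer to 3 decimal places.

h(2.9) = -15.59000, h(5.6) = 7.36000
z2 = 5.60000 − 7.36000·(5.60000 − 2.90000) / (7.36000 − (-15.59000)) = 5.60000 − (19.87200)/(22.95000) = 4.73412

4.734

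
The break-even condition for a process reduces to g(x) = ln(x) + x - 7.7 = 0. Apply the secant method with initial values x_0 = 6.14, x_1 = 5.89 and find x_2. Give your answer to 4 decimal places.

5.9215

g(6.14) = 0.254825, g(5.89) = -0.036744
x_2 = 5.890000 − (-0.036744)·(5.890000 − 6.140000) / (-0.036744 − 0.254825) = 5.890000 − (0.009186)/(-0.291569) = 5.921505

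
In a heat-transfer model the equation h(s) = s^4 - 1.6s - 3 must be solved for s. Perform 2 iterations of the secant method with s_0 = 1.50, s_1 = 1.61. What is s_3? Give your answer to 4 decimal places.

h(1.50) = -0.337500, h(1.61) = 1.142982
s_2 = 1.610000 − 1.142982·(1.610000 − 1.500000) / (1.142982 − (-0.337500)) = 1.610000 − (0.125728)/(1.480482) = 1.525076
h(1.525076) = -0.030508
s_3 = 1.525076 − (-0.030508)·(1.525076 − 1.610000) / (-0.030508 − 1.142982) = 1.525076 − (0.002591)/(-1.173491) = 1.527284

1.5273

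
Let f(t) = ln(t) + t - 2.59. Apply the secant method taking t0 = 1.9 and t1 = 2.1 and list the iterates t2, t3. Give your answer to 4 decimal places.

1.9321, 1.9316

f(1.9) = -0.048146, f(2.1) = 0.251937
t2 = 2.100000 − 0.251937·(2.100000 − 1.900000) / (0.251937 − (-0.048146)) = 2.100000 − (0.050387)/(0.300083) = 1.932088
f(1.932088) = 0.000690
t3 = 1.932088 − 0.000690·(1.932088 − 2.100000) / (0.000690 − 0.251937) = 1.932088 − (-0.000116)/(-0.251247) = 1.931627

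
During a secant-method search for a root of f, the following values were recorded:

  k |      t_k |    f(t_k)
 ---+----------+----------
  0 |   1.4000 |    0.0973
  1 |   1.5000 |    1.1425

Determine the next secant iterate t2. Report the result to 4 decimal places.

t2 = 1.5000 − 1.1425·(1.5000 − 1.4000) / (1.1425 − 0.0973)
   = 1.5000 − (0.114250)/(1.045200) = 1.390691

1.3907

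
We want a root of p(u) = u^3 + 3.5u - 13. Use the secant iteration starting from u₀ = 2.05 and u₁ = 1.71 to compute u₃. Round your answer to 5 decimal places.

p(2.05) = 2.7901250, p(1.71) = -2.0147890
u₂ = 1.7100000 − (-2.0147890)·(1.7100000 − 2.0500000) / (-2.0147890 − 2.7901250) = 1.7100000 − (0.6850283)/(-4.8049140) = 1.8525683
p(1.8525683) = -0.1579798
u₃ = 1.8525683 − (-0.1579798)·(1.8525683 − 1.7100000) / (-0.1579798 − (-2.0147890)) = 1.8525683 − (-0.0225229)/(1.8568092) = 1.8646982

1.86470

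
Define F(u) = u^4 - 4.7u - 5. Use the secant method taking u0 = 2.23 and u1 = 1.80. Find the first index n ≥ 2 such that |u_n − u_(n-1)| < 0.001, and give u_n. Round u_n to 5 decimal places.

F(2.23) = 9.2487344, F(1.80) = -2.9624000
u2 = 1.8000000 − (-2.9624000)·(-0.4300000)/(-12.2111344) = 1.9043173;  |Δ| = 0.1043173
F(1.9043173) = -0.7993386
u3 = 1.9043173 − (-0.7993386)·(0.1043173)/(2.1630614) = 1.9428667;  |Δ| = 0.0385494
F(1.9428667) = 0.1171206
u4 = 1.9428667 − 0.1171206·(0.0385494)/(0.9164592) = 1.9379402;  |Δ| = 0.0049265
F(1.9379402) = -0.0036959
u5 = 1.9379402 − (-0.0036959)·(-0.0049265)/(-0.1208165) = 1.9380909;  |Δ| = 0.0001507
|u5 − u4| = 0.0001507 < 0.001

n = 5, u_n = 1.93809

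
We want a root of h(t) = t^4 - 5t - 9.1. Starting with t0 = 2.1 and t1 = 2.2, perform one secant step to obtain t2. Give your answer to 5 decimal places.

2.10437

h(2.1) = -0.1519000, h(2.2) = 3.3256000
t2 = 2.2000000 − 3.3256000·(2.2000000 − 2.1000000) / (3.3256000 − (-0.1519000)) = 2.2000000 − (0.3325600)/(3.4775000) = 2.1043681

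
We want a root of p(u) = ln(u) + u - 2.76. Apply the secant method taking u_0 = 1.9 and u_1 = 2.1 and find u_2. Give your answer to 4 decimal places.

p(1.9) = -0.218146, p(2.1) = 0.081937
u_2 = 2.100000 − 0.081937·(2.100000 − 1.900000) / (0.081937 − (-0.218146)) = 2.100000 − (0.016387)/(0.300083) = 2.045390

2.0454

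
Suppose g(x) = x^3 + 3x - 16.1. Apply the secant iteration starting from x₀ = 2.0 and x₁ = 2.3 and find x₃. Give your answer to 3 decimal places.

g(2.0) = -2.10000, g(2.3) = 2.96700
x₂ = 2.30000 − 2.96700·(2.30000 − 2.00000) / (2.96700 − (-2.10000)) = 2.30000 − (0.89010)/(5.06700) = 2.12433
g(2.12433) = -0.14032
x₃ = 2.12433 − (-0.14032)·(2.12433 − 2.30000) / (-0.14032 − 2.96700) = 2.12433 − (0.02465)/(-3.10732) = 2.13227

2.132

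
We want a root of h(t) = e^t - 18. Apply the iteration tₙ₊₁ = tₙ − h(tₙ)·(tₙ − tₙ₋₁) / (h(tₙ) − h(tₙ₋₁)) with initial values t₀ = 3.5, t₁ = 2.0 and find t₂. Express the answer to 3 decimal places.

h(3.5) = 15.11545, h(2.0) = -10.61094
t₂ = 2.00000 − (-10.61094)·(2.00000 − 3.50000) / (-10.61094 − 15.11545) = 2.00000 − (15.91642)/(-25.72640) = 2.61868

2.619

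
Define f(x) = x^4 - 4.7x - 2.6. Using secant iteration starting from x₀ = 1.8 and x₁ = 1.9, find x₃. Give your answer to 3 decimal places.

1.829

f(1.8) = -0.56240, f(1.9) = 1.50210
x₂ = 1.90000 − 1.50210·(1.90000 − 1.80000) / (1.50210 − (-0.56240)) = 1.90000 − (0.15021)/(2.06450) = 1.82724
f(1.82724) = -0.04037
x₃ = 1.82724 − (-0.04037)·(1.82724 − 1.90000) / (-0.04037 − 1.50210) = 1.82724 − (0.00294)/(-1.54247) = 1.82915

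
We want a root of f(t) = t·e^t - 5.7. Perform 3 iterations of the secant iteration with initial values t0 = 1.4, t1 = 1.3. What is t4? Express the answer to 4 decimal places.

1.4023

f(1.4) = -0.022720, f(1.3) = -0.929914
t2 = 1.300000 − (-0.929914)·(1.300000 − 1.400000) / (-0.929914 − (-0.022720)) = 1.300000 − (0.092991)/(-0.907194) = 1.402504
f(1.402504) = 0.001698
t3 = 1.402504 − 0.001698·(1.402504 − 1.300000) / (0.001698 − (-0.929914)) = 1.402504 − (0.000174)/(0.931612) = 1.402318
f(1.402318) = -0.000127
t4 = 1.402318 − (-0.000127)·(1.402318 − 1.402504) / (-0.000127 − 0.001698) = 1.402318 − (0.000000)/(-0.001824) = 1.402331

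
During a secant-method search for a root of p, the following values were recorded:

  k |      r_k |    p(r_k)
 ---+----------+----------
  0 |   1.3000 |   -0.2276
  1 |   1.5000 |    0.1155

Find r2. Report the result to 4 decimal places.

1.4327

r2 = 1.5000 − 0.1155·(1.5000 − 1.3000) / (0.1155 − (-0.2276))
   = 1.5000 − (0.023100)/(0.343100) = 1.432673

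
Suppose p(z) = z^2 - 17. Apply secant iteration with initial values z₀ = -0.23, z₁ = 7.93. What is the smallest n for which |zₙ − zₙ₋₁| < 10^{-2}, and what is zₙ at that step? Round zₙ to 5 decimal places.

n = 7, zₙ = 4.12311

p(-0.23) = -16.9471000, p(7.93) = 45.8849000
z₂ = 7.9300000 − 45.8849000·(8.1600000)/(62.8320000) = 1.9709221;  |Δ| = 5.9590779
p(1.9709221) = -13.1154662
z₃ = 1.9709221 − (-13.1154662)·(-5.9590779)/(-59.0003662) = 3.2955933;  |Δ| = 1.3246712
p(3.2955933) = -6.1390651
z₄ = 3.2955933 − (-6.1390651)·(1.3246712)/(6.9764011) = 4.4612720;  |Δ| = 1.1656788
p(4.4612720) = 2.9029480
z₅ = 4.4612720 − 2.9029480·(1.1656788)/(9.0420131) = 4.0870296;  |Δ| = 0.3742424
p(4.0870296) = -0.2961890
z₆ = 4.0870296 − (-0.2961890)·(-0.3742424)/(-3.1991371) = 4.1216785;  |Δ| = 0.0346489
p(4.1216785) = -0.0117665
z₇ = 4.1216785 − (-0.0117665)·(0.0346489)/(0.2844225) = 4.1231119;  |Δ| = 0.0014334
|z₇ − z₆| = 0.0014334 < 10^{-2}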